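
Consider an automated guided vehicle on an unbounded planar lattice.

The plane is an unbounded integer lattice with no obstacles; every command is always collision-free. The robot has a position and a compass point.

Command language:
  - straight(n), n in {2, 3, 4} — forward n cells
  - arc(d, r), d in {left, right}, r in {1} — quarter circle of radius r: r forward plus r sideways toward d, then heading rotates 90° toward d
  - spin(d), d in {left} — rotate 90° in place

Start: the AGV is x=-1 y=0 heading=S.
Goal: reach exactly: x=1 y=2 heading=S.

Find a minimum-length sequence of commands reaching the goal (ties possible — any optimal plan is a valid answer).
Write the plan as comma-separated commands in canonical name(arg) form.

initial: x=-1 y=0 heading=S
1. spin(left) → x=-1 y=0 heading=E
2. straight(2) → x=1 y=0 heading=E
3. arc(left, 1) → x=2 y=1 heading=N
4. arc(left, 1) → x=1 y=2 heading=W
5. spin(left) → x=1 y=2 heading=S
minimal: 5 command(s), checked below 5.

spin(left), straight(2), arc(left, 1), arc(left, 1), spin(left)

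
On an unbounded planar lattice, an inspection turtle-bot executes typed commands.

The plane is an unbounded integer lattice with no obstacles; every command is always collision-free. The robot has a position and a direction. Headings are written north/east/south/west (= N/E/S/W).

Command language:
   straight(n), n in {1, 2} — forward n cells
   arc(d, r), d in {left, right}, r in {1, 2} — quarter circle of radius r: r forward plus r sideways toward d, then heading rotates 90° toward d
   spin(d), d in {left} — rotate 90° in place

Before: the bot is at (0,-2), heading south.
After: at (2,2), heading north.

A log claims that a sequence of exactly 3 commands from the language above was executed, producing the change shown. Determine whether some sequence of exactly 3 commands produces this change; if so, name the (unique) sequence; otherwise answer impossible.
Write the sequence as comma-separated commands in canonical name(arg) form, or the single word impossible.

spin(left), arc(left, 2), straight(2)

key: order matters: swapping spin(left) and straight(2) lands elsewhere
start: at (0,-2), heading south
step 1 (spin(left)): at (0,-2), heading east
step 2 (arc(left, 2)): at (2,0), heading north
step 3 (straight(2)): at (2,2), heading north
all 343 alternatives checked — unique.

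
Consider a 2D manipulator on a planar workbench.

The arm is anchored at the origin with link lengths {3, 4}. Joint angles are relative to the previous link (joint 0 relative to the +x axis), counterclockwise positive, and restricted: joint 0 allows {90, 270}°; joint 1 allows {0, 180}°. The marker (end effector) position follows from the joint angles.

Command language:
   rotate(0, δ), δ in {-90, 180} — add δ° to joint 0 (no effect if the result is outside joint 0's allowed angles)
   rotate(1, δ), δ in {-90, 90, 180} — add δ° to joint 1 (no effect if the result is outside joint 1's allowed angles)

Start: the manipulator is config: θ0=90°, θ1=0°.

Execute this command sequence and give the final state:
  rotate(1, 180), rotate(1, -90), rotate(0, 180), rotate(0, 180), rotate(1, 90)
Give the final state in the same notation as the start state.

from: config: θ0=90°, θ1=0°
step 1 (rotate(1, 180)): config: θ0=90°, θ1=180°
step 2 (rotate(1, -90)): config: θ0=90°, θ1=180°
step 3 (rotate(0, 180)): config: θ0=270°, θ1=180°
step 4 (rotate(0, 180)): config: θ0=90°, θ1=180°
step 5 (rotate(1, 90)): config: θ0=90°, θ1=180°

config: θ0=90°, θ1=180°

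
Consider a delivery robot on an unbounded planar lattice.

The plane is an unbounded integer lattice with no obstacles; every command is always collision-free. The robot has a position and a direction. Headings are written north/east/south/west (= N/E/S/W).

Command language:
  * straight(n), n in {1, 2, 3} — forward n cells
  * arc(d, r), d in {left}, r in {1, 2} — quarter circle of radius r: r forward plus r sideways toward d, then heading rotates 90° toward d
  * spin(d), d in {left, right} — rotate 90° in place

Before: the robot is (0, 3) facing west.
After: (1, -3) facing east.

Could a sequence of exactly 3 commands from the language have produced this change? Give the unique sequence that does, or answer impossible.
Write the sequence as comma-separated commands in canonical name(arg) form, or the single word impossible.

arc(left, 1), straight(3), arc(left, 2)

key: cell and facing (now E) both changed — the 3 commands mix motion and turning
begin: (0, 3) facing west
1. arc(left, 1) → (-1, 2) facing south
2. straight(3) → (-1, -1) facing south
3. arc(left, 2) → (1, -3) facing east
all 343 alternatives checked — unique.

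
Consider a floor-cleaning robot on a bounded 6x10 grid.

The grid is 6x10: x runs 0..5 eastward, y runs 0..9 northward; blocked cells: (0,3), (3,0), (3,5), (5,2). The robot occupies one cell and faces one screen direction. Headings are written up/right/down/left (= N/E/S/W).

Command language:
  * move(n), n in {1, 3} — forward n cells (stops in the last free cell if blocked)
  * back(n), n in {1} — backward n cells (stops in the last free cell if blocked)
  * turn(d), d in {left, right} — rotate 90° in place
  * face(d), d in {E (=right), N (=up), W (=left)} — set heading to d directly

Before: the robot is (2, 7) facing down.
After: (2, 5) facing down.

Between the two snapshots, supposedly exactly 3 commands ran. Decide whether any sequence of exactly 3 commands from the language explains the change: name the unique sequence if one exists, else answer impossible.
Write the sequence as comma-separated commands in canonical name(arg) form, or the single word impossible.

impossible

checked all 3-command options: none fits.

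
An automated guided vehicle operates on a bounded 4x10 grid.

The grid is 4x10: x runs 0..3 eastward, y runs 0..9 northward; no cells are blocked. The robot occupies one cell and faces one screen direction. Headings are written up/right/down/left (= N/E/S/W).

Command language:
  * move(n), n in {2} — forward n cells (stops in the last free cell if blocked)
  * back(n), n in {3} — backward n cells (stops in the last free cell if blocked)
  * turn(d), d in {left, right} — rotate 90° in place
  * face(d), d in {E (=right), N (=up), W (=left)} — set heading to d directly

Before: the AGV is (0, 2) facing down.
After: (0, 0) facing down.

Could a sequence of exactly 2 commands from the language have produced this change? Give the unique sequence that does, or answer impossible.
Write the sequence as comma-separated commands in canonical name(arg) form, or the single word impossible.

key: the second move(2) runs into the grid edge before its full distance
start: (0, 2) facing down
t=1 move(2) ⇒ (0, 0) facing down
t=2 move(2) ⇒ (0, 0) facing down
all 49 alternatives checked — unique.

move(2), move(2)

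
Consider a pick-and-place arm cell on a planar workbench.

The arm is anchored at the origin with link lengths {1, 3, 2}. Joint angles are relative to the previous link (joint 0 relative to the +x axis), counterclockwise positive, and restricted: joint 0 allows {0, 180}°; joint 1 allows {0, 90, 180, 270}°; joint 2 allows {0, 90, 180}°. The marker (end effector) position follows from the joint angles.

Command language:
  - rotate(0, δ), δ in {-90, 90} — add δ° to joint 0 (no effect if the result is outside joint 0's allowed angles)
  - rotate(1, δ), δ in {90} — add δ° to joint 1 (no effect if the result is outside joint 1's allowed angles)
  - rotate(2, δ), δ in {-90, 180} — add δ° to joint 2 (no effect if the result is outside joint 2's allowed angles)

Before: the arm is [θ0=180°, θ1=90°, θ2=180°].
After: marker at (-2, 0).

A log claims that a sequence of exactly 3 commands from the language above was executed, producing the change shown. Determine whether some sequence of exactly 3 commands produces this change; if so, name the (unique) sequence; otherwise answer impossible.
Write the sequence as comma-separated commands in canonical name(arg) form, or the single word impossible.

rotate(1, 90), rotate(1, 90), rotate(1, 90)

begin: [θ0=180°, θ1=90°, θ2=180°]
1. rotate(1, 90) → [θ0=180°, θ1=180°, θ2=180°]
2. rotate(1, 90) → [θ0=180°, θ1=270°, θ2=180°]
3. rotate(1, 90) → [θ0=180°, θ1=0°, θ2=180°]
no other 3-command option fits: unique.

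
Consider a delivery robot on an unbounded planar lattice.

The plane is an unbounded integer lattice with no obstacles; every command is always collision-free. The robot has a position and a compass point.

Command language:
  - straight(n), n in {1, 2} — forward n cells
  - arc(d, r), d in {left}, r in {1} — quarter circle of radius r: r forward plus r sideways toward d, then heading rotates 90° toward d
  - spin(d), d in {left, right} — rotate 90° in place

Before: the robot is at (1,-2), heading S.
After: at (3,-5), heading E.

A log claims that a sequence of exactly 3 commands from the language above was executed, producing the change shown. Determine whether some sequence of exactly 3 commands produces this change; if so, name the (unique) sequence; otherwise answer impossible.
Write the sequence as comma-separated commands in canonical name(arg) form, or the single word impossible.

straight(2), arc(left, 1), straight(1)

key: order matters: swapping straight(2) and straight(1) lands elsewhere
t0: at (1,-2), heading S
step 1 (straight(2)): at (1,-4), heading S
step 2 (arc(left, 1)): at (2,-5), heading E
step 3 (straight(1)): at (3,-5), heading E
uniquely the one of 125 3-step routes that fits.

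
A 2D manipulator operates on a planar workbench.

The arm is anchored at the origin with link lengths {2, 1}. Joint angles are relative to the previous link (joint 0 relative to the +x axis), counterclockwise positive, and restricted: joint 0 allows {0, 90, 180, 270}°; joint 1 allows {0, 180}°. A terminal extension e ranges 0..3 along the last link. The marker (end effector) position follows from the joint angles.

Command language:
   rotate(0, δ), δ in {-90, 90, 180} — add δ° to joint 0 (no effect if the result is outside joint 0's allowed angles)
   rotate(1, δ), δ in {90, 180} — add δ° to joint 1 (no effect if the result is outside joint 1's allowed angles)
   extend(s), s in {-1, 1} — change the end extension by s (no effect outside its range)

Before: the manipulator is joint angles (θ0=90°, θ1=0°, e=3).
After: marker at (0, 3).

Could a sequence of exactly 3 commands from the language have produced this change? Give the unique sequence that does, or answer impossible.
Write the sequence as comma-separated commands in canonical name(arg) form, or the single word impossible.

extend(-1), extend(-1), extend(-1)

t0: joint angles (θ0=90°, θ1=0°, e=3)
[1] after extend(-1): joint angles (θ0=90°, θ1=0°, e=2)
[2] after extend(-1): joint angles (θ0=90°, θ1=0°, e=1)
[3] after extend(-1): joint angles (θ0=90°, θ1=0°, e=0)
no rival 3-sequence matches.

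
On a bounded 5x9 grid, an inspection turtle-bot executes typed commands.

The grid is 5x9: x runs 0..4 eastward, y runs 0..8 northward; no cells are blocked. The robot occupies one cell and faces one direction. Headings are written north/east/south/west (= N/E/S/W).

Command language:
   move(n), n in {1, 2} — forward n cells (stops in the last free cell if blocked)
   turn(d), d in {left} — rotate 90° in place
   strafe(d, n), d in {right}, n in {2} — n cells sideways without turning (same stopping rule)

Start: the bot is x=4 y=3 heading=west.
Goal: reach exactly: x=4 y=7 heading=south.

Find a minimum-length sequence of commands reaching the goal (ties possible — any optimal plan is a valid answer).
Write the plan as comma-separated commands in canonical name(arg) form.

strafe(right, 2), strafe(right, 2), turn(left)

from: x=4 y=3 heading=west
[1] after strafe(right, 2): x=4 y=5 heading=west
[2] after strafe(right, 2): x=4 y=7 heading=west
[3] after turn(left): x=4 y=7 heading=south
minimal: 3 command(s), checked below 3.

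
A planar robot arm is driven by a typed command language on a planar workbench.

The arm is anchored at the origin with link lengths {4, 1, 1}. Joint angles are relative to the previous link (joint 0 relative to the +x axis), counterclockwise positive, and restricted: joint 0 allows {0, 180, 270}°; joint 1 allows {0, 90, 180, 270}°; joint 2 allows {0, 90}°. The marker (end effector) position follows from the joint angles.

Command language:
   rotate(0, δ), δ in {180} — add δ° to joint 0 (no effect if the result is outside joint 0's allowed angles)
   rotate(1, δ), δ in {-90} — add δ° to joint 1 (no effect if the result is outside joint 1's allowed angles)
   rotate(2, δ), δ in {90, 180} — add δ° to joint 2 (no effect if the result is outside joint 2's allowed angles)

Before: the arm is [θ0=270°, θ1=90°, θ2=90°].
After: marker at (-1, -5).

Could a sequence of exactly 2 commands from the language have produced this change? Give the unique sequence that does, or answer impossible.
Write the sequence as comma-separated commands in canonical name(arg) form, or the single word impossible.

from: [θ0=270°, θ1=90°, θ2=90°]
t=1 rotate(1, -90) ⇒ [θ0=270°, θ1=0°, θ2=90°]
t=2 rotate(1, -90) ⇒ [θ0=270°, θ1=270°, θ2=90°]
no other 2-command option fits: unique.

rotate(1, -90), rotate(1, -90)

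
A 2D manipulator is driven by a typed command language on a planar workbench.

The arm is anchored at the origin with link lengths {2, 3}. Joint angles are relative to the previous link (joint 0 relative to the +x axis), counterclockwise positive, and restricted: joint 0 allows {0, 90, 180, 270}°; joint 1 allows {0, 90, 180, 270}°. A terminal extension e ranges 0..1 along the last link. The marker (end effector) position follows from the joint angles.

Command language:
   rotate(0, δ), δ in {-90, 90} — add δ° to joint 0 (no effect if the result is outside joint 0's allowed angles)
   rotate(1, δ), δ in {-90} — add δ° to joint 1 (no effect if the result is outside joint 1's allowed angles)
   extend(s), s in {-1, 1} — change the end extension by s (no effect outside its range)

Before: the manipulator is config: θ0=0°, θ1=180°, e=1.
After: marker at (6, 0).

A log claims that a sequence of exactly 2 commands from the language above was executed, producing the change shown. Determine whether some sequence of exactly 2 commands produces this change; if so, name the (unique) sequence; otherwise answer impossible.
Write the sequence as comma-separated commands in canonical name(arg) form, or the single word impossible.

rotate(1, -90), rotate(1, -90)

begin: config: θ0=0°, θ1=180°, e=1
1. rotate(1, -90) → config: θ0=0°, θ1=90°, e=1
2. rotate(1, -90) → config: θ0=0°, θ1=0°, e=1
no rival 2-sequence matches.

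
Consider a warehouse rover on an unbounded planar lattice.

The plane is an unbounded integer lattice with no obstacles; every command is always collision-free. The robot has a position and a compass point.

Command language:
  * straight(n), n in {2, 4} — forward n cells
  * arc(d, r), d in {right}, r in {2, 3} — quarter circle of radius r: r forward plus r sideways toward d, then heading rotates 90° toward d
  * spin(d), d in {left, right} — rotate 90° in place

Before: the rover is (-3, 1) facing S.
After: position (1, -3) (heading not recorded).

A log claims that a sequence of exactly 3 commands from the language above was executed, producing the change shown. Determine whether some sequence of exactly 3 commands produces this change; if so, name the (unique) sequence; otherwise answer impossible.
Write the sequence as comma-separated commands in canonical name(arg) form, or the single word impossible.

from: (-3, 1) facing S
step 1 (straight(4)): (-3, -3) facing S
step 2 (spin(left)): (-3, -3) facing E
step 3 (straight(4)): (1, -3) facing E
uniquely the one of 216 3-step routes that fits.

straight(4), spin(left), straight(4)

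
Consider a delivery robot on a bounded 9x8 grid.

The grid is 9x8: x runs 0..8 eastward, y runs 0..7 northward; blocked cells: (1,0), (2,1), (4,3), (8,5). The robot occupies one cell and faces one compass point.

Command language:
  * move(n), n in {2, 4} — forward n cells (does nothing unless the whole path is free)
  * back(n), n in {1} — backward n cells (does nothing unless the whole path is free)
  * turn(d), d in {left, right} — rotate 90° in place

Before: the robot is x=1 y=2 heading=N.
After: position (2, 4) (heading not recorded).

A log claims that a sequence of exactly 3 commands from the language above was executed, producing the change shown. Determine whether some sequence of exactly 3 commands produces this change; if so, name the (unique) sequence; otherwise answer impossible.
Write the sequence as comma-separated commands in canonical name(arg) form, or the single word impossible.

move(2), turn(left), back(1)

key: order matters: swapping move(2) and back(1) lands elsewhere
begin: x=1 y=2 heading=N
step 1 (move(2)): x=1 y=4 heading=N
step 2 (turn(left)): x=1 y=4 heading=W
step 3 (back(1)): x=2 y=4 heading=W
all 125 alternatives checked — unique.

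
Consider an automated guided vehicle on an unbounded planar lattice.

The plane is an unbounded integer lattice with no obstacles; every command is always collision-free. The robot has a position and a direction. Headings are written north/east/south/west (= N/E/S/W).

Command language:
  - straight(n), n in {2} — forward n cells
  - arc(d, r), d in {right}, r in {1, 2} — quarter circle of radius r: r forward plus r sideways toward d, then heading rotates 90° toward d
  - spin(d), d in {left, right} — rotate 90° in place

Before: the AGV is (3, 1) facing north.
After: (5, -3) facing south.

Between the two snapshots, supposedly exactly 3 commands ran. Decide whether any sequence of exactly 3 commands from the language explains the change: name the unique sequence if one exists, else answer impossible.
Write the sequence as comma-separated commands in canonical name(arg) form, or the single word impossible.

key: running straight(2) before spin(right) would end elsewhere — order is forced
from: (3, 1) facing north
[1] after spin(right): (3, 1) facing east
[2] after arc(right, 2): (5, -1) facing south
[3] after straight(2): (5, -3) facing south
no rival 3-sequence matches.

spin(right), arc(right, 2), straight(2)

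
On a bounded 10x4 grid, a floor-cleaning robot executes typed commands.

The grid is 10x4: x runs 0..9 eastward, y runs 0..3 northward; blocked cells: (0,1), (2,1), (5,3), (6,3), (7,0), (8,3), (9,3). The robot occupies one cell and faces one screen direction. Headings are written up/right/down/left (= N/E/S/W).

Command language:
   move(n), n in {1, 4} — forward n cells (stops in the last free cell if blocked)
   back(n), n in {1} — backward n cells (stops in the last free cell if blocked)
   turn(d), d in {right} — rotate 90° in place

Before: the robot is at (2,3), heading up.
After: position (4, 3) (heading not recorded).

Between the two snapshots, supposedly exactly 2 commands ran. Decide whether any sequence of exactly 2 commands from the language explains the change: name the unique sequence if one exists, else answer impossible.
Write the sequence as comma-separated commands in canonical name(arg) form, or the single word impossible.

turn(right), move(4)

key: move(4) is stopped early by the blocked cell at (5,3)
start: at (2,3), heading up
[1] after turn(right): at (2,3), heading right
[2] after move(4): at (4,3), heading right
uniquely the one of 16 2-step routes that fits.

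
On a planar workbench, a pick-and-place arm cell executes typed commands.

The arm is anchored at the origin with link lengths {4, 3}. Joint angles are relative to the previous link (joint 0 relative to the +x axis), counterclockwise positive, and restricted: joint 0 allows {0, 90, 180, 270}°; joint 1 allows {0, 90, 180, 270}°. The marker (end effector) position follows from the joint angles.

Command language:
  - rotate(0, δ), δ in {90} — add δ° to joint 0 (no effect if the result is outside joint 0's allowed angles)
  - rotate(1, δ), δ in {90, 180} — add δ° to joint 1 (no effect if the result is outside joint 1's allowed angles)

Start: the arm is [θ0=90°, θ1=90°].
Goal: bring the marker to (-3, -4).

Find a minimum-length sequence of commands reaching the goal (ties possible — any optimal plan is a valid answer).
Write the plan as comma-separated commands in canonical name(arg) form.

rotate(1, 180), rotate(0, 90), rotate(0, 90)

t0: [θ0=90°, θ1=90°]
[1] after rotate(1, 180): [θ0=90°, θ1=270°]
[2] after rotate(0, 90): [θ0=180°, θ1=270°]
[3] after rotate(0, 90): [θ0=270°, θ1=270°]
shorter routes all fall short; 3 is best.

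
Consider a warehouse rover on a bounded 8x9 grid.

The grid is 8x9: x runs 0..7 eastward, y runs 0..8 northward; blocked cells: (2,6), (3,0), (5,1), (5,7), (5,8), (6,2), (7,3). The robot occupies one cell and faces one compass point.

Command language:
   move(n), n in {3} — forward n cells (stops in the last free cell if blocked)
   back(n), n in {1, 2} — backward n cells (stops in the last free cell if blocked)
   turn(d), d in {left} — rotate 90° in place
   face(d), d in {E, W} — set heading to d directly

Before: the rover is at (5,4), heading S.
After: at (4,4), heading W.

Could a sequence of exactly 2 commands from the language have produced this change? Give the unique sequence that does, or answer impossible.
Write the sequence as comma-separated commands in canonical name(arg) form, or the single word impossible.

every 2-command combo misses the target.

impossible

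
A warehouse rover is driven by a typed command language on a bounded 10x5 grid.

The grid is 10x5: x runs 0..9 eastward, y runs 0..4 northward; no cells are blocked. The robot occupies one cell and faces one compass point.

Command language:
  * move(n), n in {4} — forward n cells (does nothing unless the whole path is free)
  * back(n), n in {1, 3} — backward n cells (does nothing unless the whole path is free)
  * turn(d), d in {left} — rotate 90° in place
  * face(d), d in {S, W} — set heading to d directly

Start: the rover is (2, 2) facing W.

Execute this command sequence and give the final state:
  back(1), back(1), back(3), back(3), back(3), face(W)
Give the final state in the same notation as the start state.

(7, 2) facing W

begin: (2, 2) facing W
[1] after back(1): (3, 2) facing W
[2] after back(1): (4, 2) facing W
[3] after back(3): (7, 2) facing W
[4] after back(3): (7, 2) facing W
[5] after back(3): (7, 2) facing W
[6] after face(W): (7, 2) facing W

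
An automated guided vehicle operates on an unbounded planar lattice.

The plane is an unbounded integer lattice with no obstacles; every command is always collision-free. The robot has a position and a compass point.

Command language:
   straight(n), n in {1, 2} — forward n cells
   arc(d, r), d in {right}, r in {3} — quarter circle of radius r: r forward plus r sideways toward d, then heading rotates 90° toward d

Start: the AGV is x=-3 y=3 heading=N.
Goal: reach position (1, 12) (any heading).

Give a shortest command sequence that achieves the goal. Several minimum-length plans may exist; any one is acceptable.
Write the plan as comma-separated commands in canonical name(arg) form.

straight(2), straight(2), straight(2), arc(right, 3), straight(1)

begin: x=-3 y=3 heading=N
step 1 (straight(2)): x=-3 y=5 heading=N
step 2 (straight(2)): x=-3 y=7 heading=N
step 3 (straight(2)): x=-3 y=9 heading=N
step 4 (arc(right, 3)): x=0 y=12 heading=E
step 5 (straight(1)): x=1 y=12 heading=E
no 4-step plan works, so 5 is optimal.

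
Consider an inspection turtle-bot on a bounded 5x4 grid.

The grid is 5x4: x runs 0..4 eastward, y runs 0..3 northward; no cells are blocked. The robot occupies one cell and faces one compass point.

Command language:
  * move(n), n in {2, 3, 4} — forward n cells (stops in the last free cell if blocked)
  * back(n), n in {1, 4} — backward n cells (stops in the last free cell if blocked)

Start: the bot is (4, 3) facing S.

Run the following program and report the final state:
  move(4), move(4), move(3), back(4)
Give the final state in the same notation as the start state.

(4, 3) facing S

t0: (4, 3) facing S
t=1 move(4) ⇒ (4, 0) facing S
t=2 move(4) ⇒ (4, 0) facing S
t=3 move(3) ⇒ (4, 0) facing S
t=4 back(4) ⇒ (4, 3) facing S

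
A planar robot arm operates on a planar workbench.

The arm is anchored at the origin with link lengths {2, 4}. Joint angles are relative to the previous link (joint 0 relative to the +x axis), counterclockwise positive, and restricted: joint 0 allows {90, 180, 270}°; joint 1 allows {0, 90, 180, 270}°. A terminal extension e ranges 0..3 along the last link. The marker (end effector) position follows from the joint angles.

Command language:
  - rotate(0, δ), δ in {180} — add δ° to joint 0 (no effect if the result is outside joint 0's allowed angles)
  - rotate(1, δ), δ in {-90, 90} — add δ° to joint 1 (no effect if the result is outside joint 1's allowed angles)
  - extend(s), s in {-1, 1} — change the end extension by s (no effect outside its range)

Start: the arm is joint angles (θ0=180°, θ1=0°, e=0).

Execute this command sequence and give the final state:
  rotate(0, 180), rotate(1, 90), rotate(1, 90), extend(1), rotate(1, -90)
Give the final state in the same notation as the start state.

start: joint angles (θ0=180°, θ1=0°, e=0)
[1] after rotate(0, 180): joint angles (θ0=180°, θ1=0°, e=0)
[2] after rotate(1, 90): joint angles (θ0=180°, θ1=90°, e=0)
[3] after rotate(1, 90): joint angles (θ0=180°, θ1=180°, e=0)
[4] after extend(1): joint angles (θ0=180°, θ1=180°, e=1)
[5] after rotate(1, -90): joint angles (θ0=180°, θ1=90°, e=1)

joint angles (θ0=180°, θ1=90°, e=1)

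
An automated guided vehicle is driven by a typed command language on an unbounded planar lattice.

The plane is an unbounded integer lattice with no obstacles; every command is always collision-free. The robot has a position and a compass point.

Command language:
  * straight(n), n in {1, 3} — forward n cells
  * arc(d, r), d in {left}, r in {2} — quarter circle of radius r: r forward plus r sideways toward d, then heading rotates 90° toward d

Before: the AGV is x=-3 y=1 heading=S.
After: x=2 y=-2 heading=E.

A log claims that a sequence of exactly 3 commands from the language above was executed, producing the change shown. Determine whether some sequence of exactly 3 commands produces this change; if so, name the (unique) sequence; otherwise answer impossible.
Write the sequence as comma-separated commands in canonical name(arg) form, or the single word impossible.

key: cell and facing (now E) both changed — the 3 commands mix motion and turning
begin: x=-3 y=1 heading=S
[1] after straight(1): x=-3 y=0 heading=S
[2] after arc(left, 2): x=-1 y=-2 heading=E
[3] after straight(3): x=2 y=-2 heading=E
uniquely the one of 27 3-step routes that fits.

straight(1), arc(left, 2), straight(3)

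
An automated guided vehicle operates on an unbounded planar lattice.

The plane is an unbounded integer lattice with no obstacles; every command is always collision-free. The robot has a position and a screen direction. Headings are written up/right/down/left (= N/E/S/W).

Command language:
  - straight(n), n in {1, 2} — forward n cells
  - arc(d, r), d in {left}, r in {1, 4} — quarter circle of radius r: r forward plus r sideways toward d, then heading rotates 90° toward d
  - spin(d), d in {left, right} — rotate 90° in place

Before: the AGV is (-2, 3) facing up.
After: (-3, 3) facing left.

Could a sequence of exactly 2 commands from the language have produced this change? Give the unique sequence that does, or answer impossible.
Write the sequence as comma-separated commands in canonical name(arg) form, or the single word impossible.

key: order matters: swapping spin(left) and straight(1) lands elsewhere
from: (-2, 3) facing up
[1] after spin(left): (-2, 3) facing left
[2] after straight(1): (-3, 3) facing left
no other 2-command option fits: unique.

spin(left), straight(1)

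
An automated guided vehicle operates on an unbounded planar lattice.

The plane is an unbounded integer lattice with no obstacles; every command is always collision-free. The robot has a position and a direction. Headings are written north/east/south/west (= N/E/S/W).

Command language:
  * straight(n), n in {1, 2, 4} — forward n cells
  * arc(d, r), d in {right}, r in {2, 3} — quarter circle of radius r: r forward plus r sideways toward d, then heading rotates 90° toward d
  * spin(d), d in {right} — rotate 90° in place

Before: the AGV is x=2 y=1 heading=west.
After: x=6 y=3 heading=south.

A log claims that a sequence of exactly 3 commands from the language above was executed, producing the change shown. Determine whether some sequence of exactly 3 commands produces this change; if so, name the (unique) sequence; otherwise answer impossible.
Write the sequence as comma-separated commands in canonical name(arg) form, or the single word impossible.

key: position moved to (6,3) AND the heading swung to S — translation plus rotation needed
start: x=2 y=1 heading=west
1. arc(right, 2) → x=0 y=3 heading=north
2. arc(right, 3) → x=3 y=6 heading=east
3. arc(right, 3) → x=6 y=3 heading=south
uniquely the one of 216 3-step routes that fits.

arc(right, 2), arc(right, 3), arc(right, 3)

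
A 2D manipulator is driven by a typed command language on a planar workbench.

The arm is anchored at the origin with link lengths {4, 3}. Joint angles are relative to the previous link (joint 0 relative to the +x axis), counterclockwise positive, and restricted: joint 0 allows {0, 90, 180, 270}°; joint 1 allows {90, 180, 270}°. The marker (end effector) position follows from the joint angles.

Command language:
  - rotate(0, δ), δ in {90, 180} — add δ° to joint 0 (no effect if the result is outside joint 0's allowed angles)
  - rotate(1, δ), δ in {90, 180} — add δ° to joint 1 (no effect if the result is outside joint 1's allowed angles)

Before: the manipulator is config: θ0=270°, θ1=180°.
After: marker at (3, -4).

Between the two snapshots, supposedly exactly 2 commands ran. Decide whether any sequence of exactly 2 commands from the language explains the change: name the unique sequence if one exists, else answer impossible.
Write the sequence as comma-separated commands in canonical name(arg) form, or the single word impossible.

key: order matters: swapping rotate(1, 90) and rotate(1, 180) lands elsewhere
initial: config: θ0=270°, θ1=180°
t=1 rotate(1, 90) ⇒ config: θ0=270°, θ1=270°
t=2 rotate(1, 180) ⇒ config: θ0=270°, θ1=90°
uniquely the one of 16 2-step routes that fits.

rotate(1, 90), rotate(1, 180)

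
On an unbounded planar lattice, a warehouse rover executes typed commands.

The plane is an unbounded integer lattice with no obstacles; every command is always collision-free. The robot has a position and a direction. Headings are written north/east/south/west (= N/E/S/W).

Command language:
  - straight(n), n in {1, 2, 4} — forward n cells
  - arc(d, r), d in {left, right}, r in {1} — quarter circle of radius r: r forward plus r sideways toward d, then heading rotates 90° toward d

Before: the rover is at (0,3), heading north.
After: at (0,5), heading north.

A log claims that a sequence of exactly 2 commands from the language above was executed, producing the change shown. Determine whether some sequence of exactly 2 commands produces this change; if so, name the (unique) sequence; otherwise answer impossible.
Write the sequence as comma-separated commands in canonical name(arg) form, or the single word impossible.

straight(1), straight(1)

key: still facing N at the end — nothing in the sequence rotates
t0: at (0,3), heading north
[1] after straight(1): at (0,4), heading north
[2] after straight(1): at (0,5), heading north
no rival 2-sequence matches.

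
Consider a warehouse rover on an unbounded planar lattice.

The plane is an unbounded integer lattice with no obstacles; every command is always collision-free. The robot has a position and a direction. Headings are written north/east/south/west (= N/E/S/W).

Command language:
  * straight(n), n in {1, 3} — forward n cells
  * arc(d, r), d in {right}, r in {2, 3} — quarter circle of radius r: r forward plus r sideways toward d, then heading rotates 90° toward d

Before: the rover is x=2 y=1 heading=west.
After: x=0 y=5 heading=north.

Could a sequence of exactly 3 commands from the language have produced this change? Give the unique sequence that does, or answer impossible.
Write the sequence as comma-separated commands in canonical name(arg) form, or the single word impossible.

key: order matters: swapping arc(right, 2) and straight(1) lands elsewhere
begin: x=2 y=1 heading=west
[1] after arc(right, 2): x=0 y=3 heading=north
[2] after straight(1): x=0 y=4 heading=north
[3] after straight(1): x=0 y=5 heading=north
no rival 3-sequence matches.

arc(right, 2), straight(1), straight(1)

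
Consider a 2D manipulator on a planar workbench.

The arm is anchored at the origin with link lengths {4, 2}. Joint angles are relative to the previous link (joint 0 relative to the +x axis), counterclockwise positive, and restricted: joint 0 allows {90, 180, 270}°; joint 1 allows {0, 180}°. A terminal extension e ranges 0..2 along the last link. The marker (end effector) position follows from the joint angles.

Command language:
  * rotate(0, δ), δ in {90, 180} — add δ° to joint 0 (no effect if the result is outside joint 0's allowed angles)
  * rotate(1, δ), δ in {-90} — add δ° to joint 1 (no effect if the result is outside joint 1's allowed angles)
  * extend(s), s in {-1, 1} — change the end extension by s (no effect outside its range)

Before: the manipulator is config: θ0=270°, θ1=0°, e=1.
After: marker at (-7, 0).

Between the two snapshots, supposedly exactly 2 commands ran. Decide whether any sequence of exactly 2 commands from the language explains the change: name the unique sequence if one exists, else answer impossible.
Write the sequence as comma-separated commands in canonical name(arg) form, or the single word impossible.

key: order matters: swapping rotate(0, 180) and rotate(0, 90) lands elsewhere
start: config: θ0=270°, θ1=0°, e=1
1. rotate(0, 180) → config: θ0=90°, θ1=0°, e=1
2. rotate(0, 90) → config: θ0=180°, θ1=0°, e=1
no rival 2-sequence matches.

rotate(0, 180), rotate(0, 90)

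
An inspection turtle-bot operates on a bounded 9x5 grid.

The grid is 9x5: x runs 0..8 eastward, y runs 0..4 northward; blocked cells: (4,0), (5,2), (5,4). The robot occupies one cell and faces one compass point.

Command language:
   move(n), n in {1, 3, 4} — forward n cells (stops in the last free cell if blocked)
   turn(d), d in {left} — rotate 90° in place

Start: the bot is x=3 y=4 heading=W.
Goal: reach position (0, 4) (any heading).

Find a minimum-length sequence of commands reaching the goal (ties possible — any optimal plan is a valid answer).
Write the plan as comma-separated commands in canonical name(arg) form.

move(4)

begin: x=3 y=4 heading=W
1. move(4) → x=0 y=4 heading=W
nothing shorter than 1 reaches the goal.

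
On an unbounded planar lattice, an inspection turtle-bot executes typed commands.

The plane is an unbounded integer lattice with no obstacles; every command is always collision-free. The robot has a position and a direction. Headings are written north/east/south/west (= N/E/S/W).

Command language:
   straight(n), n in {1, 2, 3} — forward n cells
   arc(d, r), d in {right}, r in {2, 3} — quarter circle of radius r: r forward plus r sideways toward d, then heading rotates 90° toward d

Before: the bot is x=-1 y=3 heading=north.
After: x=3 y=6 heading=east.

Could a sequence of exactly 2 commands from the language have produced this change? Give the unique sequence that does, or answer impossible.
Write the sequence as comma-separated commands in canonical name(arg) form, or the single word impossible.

key: running straight(1) before arc(right, 3) would end elsewhere — order is forced
t0: x=-1 y=3 heading=north
1. arc(right, 3) → x=2 y=6 heading=east
2. straight(1) → x=3 y=6 heading=east
no other 2-command option fits: unique.

arc(right, 3), straight(1)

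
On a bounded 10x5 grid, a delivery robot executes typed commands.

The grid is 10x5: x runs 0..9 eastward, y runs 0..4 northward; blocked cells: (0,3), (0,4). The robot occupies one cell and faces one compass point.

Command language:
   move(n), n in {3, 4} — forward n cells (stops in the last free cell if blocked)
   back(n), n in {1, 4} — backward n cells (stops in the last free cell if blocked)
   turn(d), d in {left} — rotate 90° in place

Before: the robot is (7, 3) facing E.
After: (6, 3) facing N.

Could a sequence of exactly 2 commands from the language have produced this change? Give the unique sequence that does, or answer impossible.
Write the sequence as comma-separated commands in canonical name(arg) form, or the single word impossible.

back(1), turn(left)

key: order matters: swapping back(1) and turn(left) lands elsewhere
start: (7, 3) facing E
step 1 (back(1)): (6, 3) facing E
step 2 (turn(left)): (6, 3) facing N
uniquely the one of 25 2-step routes that fits.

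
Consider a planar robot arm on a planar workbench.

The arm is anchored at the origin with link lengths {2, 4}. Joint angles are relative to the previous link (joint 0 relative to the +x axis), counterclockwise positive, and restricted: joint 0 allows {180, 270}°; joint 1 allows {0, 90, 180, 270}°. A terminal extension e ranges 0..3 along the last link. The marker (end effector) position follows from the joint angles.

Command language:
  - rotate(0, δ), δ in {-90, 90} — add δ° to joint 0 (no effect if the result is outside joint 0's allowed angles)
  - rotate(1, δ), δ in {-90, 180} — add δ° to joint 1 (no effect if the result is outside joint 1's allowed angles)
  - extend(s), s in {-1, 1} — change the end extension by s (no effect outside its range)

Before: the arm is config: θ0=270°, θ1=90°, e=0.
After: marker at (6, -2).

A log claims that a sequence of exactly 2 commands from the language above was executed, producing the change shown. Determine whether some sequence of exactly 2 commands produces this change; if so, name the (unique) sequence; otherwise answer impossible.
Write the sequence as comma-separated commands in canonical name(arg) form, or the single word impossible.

begin: config: θ0=270°, θ1=90°, e=0
t=1 extend(1) ⇒ config: θ0=270°, θ1=90°, e=1
t=2 extend(1) ⇒ config: θ0=270°, θ1=90°, e=2
no rival 2-sequence matches.

extend(1), extend(1)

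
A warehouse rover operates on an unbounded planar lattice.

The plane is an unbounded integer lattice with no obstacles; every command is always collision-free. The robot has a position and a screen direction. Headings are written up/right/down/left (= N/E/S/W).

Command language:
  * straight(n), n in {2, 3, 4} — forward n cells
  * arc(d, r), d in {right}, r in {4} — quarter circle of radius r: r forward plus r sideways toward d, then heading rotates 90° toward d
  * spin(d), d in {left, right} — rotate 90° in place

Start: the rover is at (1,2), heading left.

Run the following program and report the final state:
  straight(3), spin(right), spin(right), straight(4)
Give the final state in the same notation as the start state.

at (2,2), heading right

start: at (1,2), heading left
t=1 straight(3) ⇒ at (-2,2), heading left
t=2 spin(right) ⇒ at (-2,2), heading up
t=3 spin(right) ⇒ at (-2,2), heading right
t=4 straight(4) ⇒ at (2,2), heading right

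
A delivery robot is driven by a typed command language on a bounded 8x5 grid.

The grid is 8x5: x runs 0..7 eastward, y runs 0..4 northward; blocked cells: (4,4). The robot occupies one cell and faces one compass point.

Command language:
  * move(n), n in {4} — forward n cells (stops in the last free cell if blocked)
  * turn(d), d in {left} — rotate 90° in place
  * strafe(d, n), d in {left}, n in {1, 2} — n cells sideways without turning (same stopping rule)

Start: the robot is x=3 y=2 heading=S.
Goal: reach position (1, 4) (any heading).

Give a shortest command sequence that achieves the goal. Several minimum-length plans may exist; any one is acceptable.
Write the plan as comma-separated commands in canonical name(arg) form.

turn(left), turn(left), strafe(left, 2), move(4)

t0: x=3 y=2 heading=S
step 1 (turn(left)): x=3 y=2 heading=E
step 2 (turn(left)): x=3 y=2 heading=N
step 3 (strafe(left, 2)): x=1 y=2 heading=N
step 4 (move(4)): x=1 y=4 heading=N
minimal: 4 command(s), checked below 4.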